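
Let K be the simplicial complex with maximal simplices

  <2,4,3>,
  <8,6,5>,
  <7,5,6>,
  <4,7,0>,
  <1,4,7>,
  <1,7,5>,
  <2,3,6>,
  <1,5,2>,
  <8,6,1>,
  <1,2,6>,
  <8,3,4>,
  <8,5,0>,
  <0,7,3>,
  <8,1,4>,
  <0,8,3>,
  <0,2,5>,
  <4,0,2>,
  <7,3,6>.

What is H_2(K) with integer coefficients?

H_2 = 0.

Order the vertices as 0 < 1 < 2 < 3 < 4 < 5 < 6 < 7 < 8. Listing each simplex with vertices in this order, K has dimension 2 with simplices:

  0-simplices (9): [0], [1], [2], [3], [4], [5], [6], [7], [8]
  1-simplices (27): (27 of them)
  2-simplices (18): [0,2,4], [0,2,5], [0,3,7], [0,3,8], [0,4,7], [0,5,8], [1,2,5], [1,2,6], [1,4,7], [1,4,8], [1,5,7], [1,6,8], [2,3,4], [2,3,6], [3,4,8], [3,6,7], [5,6,7], [5,6,8]

Hence C_0 ≅ Z^9, C_1 ≅ Z^27, C_2 ≅ Z^18.

Boundary ∂_1: C_1 → C_0 maps an edge to its endpoints' difference, ∂[p,q] = q − p. For instance
  ∂[1,8] = [8] − [1].
As a 9×27 matrix over Z this has rank 8, with invariant factors (1,1,1,1,1,1,1,1).

Boundary ∂_2: C_2 → C_1 sends each 2-simplex [p,q,r] to [q,r] − [p,r] + [p,q]. For instance
  ∂[0,2,4] = [2,4] − [0,4] + [0,2],
  ∂[2,3,4] = [3,4] − [2,4] + [2,3].
The 27×18 boundary matrix has rank 18 and Smith normal form diag(1,1,1,1,1,1,1,1,1,1,1,1,1,1,1,1,1,2).

Now H_k = ker ∂_k / im ∂_{k+1}, so:

  H_2: rank ker ∂_2 − rank ∂_3 = (18 − 18) − 0 = 0, and there is no ∂_3, so H_2 ≅ 0.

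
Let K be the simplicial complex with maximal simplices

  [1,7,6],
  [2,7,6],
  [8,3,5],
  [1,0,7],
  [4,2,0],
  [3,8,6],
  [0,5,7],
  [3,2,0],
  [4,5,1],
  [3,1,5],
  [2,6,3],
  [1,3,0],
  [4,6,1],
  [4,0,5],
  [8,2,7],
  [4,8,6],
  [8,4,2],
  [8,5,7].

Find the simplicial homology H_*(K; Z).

Take the total order 0 < 1 < 2 < 3 < 4 < 5 < 6 < 7 < 8 on the vertex set. Then K (dimension 2) consists of the simplices:

  0-simplices (9): [0], [1], [2], [3], [4], [5], [6], [7], [8]
  1-simplices (27): (27 of them)
  2-simplices (18): [0,1,3], [0,1,7], [0,2,3], [0,2,4], [0,4,5], [0,5,7], [1,3,5], [1,4,5], [1,4,6], [1,6,7], [2,3,6], [2,4,8], [2,6,7], [2,7,8], [3,5,8], [3,6,8], [4,6,8], [5,7,8]

giving chain groups C_0 ≅ Z^9, C_1 ≅ Z^27, C_2 ≅ Z^18.

∂_1: C_1 → C_0 sends each edge [p,q] (with p < q) to q − p. For instance
  ∂[2,8] = [8] − [2].
The 9×27 boundary matrix has rank 8 and Smith normal form diag(1,1,1,1,1,1,1,1).

∂_2: C_2 → C_1 acts by ∂[p,q,r] = [q,r] − [p,r] + [p,q]. For instance
  ∂[2,6,7] = [6,7] − [2,7] + [2,6],
  ∂[0,4,5] = [4,5] − [0,5] + [0,4].
The resulting 27×18 matrix has rank 18, and its Smith normal form has invariant factors (1,1,1,1,1,1,1,1,1,1,1,1,1,1,1,1,1,2).

Reading off H_k = ker ∂_k / im ∂_{k+1}:

  H_0: rank C_0 − rank ∂_1 = 9 − 8 = 1, and the invariant factors of ∂_1 are all 1, so H_0 ≅ Z.
  H_1: rank ker ∂_1 − rank ∂_2 = (27 − 8) − 18 = 1, and ∂_2 has invariant factor 2 > 1, so H_1 ≅ Z ⊕ Z/2.
  H_2: rank ker ∂_2 − rank ∂_3 = (18 − 18) − 0 = 0, and there is no ∂_3, so H_2 ≅ 0.

As a check, the Euler characteristic is 9 − 27 + 18 = 0, which agrees with 1 − 1 + 0 = 0.

H_0 ≅ Z,  H_1 ≅ Z ⊕ Z/2,  H_2 = 0.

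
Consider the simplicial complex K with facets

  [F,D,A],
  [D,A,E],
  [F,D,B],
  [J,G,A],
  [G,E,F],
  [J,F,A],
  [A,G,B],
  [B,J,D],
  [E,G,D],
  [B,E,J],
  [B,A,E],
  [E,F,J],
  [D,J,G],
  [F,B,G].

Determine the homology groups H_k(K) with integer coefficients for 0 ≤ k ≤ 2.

H_0 = Z,  H_1 = Z^2,  H_2 = Z.

Fix the vertex order A < B < D < E < F < G < J and write every simplex with vertices in increasing order. Then dim K = 2 and the simplices of K are:

  0-simplices (7): A, B, D, E, F, G, J
  1-simplices (21): AB, AD, AE, AF, AG, AJ, BD, BE, BF, BG, BJ, DE, DF, DG, DJ, EF, EG, EJ, FG, FJ, GJ
  2-simplices (14): ABE, ABG, ADE, ADF, AFJ, AGJ, BDF, BDJ, BEJ, BFG, DEG, DGJ, EFG, EFJ

Hence C_0 ≅ Z^7, C_1 ≅ Z^21, C_2 ≅ Z^14.

∂_1: C_1 → C_0 sends each edge [p,q] (with p < q) to q − p. For instance
  ∂DE = E − D.
As a 7×21 matrix over Z this has rank 6, with invariant factors (1,1,1,1,1,1).

The boundary map ∂_2: C_2 → C_1 acts by ∂[p,q,r] = [q,r] − [p,r] + [p,q]. For instance
  ∂ABE = BE − AE + AB,
  ∂DGJ = GJ − DJ + DG.
The 21×14 boundary matrix has rank 13 and Smith normal form diag(1,1,1,1,1,1,1,1,1,1,1,1,1).

Computing H_k = (kernel of ∂_k) / (image of ∂_{k+1}):

  H_0: rank C_0 − rank ∂_1 = 7 − 6 = 1, and the invariant factors of ∂_1 are all 1, so H_0 = Z.
  H_1: rank ker ∂_1 − rank ∂_2 = (21 − 6) − 13 = 2, and the invariant factors of ∂_2 are all 1, so H_1 = Z^2.
  H_2: rank ker ∂_2 − rank ∂_3 = (14 − 13) − 0 = 1, and there is no ∂_3, so H_2 = Z.

(K is a triangulation of the torus T^2.)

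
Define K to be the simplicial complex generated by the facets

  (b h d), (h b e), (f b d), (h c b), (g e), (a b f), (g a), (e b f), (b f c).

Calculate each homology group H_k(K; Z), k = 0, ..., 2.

H_0 = Z,  H_1 = Z,  H_2 = 0.

We work with the vertex ordering a < b < c < d < e < f < g < h. The simplices of K, each written with vertices in increasing order, are:

  0-simplices (8): a, b, c, d, e, f, g, h
  1-simplices (15): ab, af, ag, bc, bd, be, bf, bh, cf, ch, df, dh, ef, eg, eh
  2-simplices (7): abf, bcf, bch, bdf, bdh, bef, beh

Hence C_0 ≅ Z^8, C_1 ≅ Z^15, C_2 ≅ Z^7.

Boundary ∂_1: C_1 → C_0 is given by ∂[p,q] = [q] − [p]. For instance
  ∂af = f − a.
As a 8×15 matrix over Z this has rank 7, with invariant factors (1,1,1,1,1,1,1).

Boundary ∂_2: C_2 → C_1 acts by ∂[p,q,r] = [q,r] − [p,r] + [p,q]. For instance
  ∂bch = ch − bh + bc,
  ∂beh = eh − bh + be.
The resulting 15×7 matrix has rank 7, and its Smith normal form has invariant factors (1,1,1,1,1,1,1).

Now H_k = ker ∂_k / im ∂_{k+1}, so:

  H_0: rank C_0 − rank ∂_1 = 8 − 7 = 1, and the invariant factors of ∂_1 are all 1, so H_0 = Z.
  H_1: rank ker ∂_1 − rank ∂_2 = (15 − 7) − 7 = 1, and the invariant factors of ∂_2 are all 1, so H_1 = Z.
  H_2: rank ker ∂_2 − rank ∂_3 = (7 − 7) − 0 = 0, and there is no ∂_3, so H_2 = 0.

As a check, the Euler characteristic is 8 − 15 + 7 = 0, which agrees with 1 − 1 + 0 = 0.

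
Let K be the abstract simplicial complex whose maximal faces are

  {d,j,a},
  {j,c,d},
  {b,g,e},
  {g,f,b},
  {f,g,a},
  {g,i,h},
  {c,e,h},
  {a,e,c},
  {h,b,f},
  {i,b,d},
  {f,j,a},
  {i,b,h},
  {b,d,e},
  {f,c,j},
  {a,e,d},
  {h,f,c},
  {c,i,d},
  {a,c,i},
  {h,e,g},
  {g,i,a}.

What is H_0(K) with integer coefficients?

H_0 = Z.

Order the vertices as a < b < c < d < e < f < g < h < i < j. Listing each simplex with vertices in this order, K has dimension 2 with simplices:

  0-simplices (10): a, b, c, d, e, f, g, h, i, j
  1-simplices (30): ac, ad, ae, af, ag, ai, aj, bd, be, bf, bg, bh, bi, cd, ce, cf, ch, ci, cj, de, di, dj, eg, eh, fg, fh, fj, gh, gi, hi
  2-simplices (20): ace, aci, ade, adj, afg, afj, agi, bde, bdi, beg, bfg, bfh, bhi, cdi, cdj, ceh, cfh, cfj, egh, ghi

Hence C_0 ≅ Z^10, C_1 ≅ Z^30, C_2 ≅ Z^20.

Boundary ∂_1: C_1 → C_0 sends each edge [p,q] (with p < q) to q − p.
This gives a 10×30 integer matrix of rank 9; reducing to Smith normal form yields diagonal entries (1,1,1,1,1,1,1,1,1).

∂_2: C_2 → C_1 acts by ∂[p,q,r] = [q,r] − [p,r] + [p,q]. For instance
  ∂bhi = hi − bi + bh,
  ∂ghi = hi − gi + gh.
The resulting 30×20 matrix has rank 20, and its Smith normal form has invariant factors (1,1,1,1,1,1,1,1,1,1,1,1,1,1,1,1,1,1,1,2).

Now H_k = ker ∂_k / im ∂_{k+1}, so:

  H_0: rank C_0 − rank ∂_1 = 10 − 9 = 1, and the invariant factors of ∂_1 are all 1, so H_0 = Z.

(K is a triangulation of the Klein bottle.)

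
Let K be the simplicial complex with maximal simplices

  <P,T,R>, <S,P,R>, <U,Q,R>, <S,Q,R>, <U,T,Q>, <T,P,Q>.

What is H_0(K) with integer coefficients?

Take the total order P < Q < R < S < T < U on the vertex set. Then K (dimension 2) consists of the simplices:

  0-simplices (6): P, Q, R, S, T, U
  1-simplices (12): PQ, PR, PS, PT, QR, QS, QT, QU, RS, RT, RU, TU
  2-simplices (6): PQT, PRS, PRT, QRS, QRU, QTU

giving chain groups C_0 ≅ Z^6, C_1 ≅ Z^12, C_2 ≅ Z^6.

∂_1: C_1 → C_0 is given by ∂[p,q] = [q] − [p]. For instance
  ∂QT = T − Q.
The 6×12 boundary matrix has rank 5 and Smith normal form diag(1,1,1,1,1).

Boundary ∂_2: C_2 → C_1 acts by ∂[p,q,r] = [q,r] − [p,r] + [p,q]. For instance
  ∂PRT = RT − PT + PR,
  ∂PQT = QT − PT + PQ.
As a 12×6 matrix over Z this has rank 6, with invariant factors (1,1,1,1,1,1).

Now H_k = ker ∂_k / im ∂_{k+1}, so:

  H_0: rank C_0 − rank ∂_1 = 6 − 5 = 1, and the invariant factors of ∂_1 are all 1, so H_0 = Z.

H_0 = Z.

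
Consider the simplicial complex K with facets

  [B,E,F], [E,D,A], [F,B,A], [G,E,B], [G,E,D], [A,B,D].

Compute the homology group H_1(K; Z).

H_1 = Z.

K has 6 vertices, 12 edges, 6 triangles.
rank ∂_1 = 5, rank ∂_2 = 6 ⇒ b_1 = 12 − 5 − 6 = 1; all invariant factors of ∂_2 are 1 so no torsion. So H_1 = Z.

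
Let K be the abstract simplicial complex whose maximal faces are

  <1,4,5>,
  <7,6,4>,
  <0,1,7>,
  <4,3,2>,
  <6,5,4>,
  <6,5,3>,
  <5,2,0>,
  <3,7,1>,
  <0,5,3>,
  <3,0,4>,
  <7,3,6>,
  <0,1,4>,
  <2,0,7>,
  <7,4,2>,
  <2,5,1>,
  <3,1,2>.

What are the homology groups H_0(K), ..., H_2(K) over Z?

H_0 = Z,  H_1 = Z^2,  H_2 = Z.

Order the vertices as 0 < 1 < 2 < 3 < 4 < 5 < 6 < 7. Listing each simplex with vertices in this order, K has dimension 2 with simplices:

  0-simplices (8): [0], [1], [2], [3], [4], [5], [6], [7]
  1-simplices (24): (24 of them)
  2-simplices (16): [0,1,4], [0,1,7], [0,2,5], [0,2,7], [0,3,4], [0,3,5], [1,2,3], [1,2,5], [1,3,7], [1,4,5], [2,3,4], [2,4,7], [3,5,6], [3,6,7], [4,5,6], [4,6,7]

Hence C_0 ≅ Z^8, C_1 ≅ Z^24, C_2 ≅ Z^16.

∂_1: C_1 → C_0 maps an edge to its endpoints' difference, ∂[p,q] = q − p. For instance
  ∂[1,5] = [5] − [1].
This gives a 8×24 integer matrix of rank 7; reducing to Smith normal form yields diagonal entries (1,1,1,1,1,1,1).

The boundary map ∂_2: C_2 → C_1 sends each 2-simplex [p,q,r] to [q,r] − [p,r] + [p,q]. For instance
  ∂[2,4,7] = [4,7] − [2,7] + [2,4],
  ∂[1,2,5] = [2,5] − [1,5] + [1,2].
The 24×16 boundary matrix has rank 15 and Smith normal form diag(1,1,1,1,1,1,1,1,1,1,1,1,1,1,1).

Reading off H_k = ker ∂_k / im ∂_{k+1}:

  H_0: rank C_0 − rank ∂_1 = 8 − 7 = 1, and the invariant factors of ∂_1 are all 1, so H_0 = Z.
  H_1: rank ker ∂_1 − rank ∂_2 = (24 − 7) − 15 = 2, and the invariant factors of ∂_2 are all 1, so H_1 = Z^2.
  H_2: rank ker ∂_2 − rank ∂_3 = (16 − 15) − 0 = 1, and there is no ∂_3, so H_2 = Z.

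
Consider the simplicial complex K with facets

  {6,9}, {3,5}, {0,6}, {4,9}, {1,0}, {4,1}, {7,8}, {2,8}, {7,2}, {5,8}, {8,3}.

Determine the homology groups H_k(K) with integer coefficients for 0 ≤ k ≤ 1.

K has 10 vertices, 11 edges.
rank ∂_0 = 0, rank ∂_1 = 8 ⇒ b_0 = 10 − 0 − 8 = 2; all invariant factors of ∂_1 are 1 so no torsion. So H_0 ≅ Z^2.
rank ∂_1 = 8, rank ∂_2 = 0 ⇒ b_1 = 11 − 8 − 0 = 3. So H_1 ≅ Z^3.

H_0 = Z^2,  H_1 = Z^3.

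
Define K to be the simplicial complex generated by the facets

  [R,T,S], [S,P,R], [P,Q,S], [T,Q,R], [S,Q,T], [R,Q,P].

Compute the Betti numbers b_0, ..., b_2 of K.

b_0 = 1, b_1 = 0, b_2 = 1.

Order the vertices as P < Q < R < S < T. Listing each simplex with vertices in this order, K has dimension 2 with simplices:

  0-simplices (5): P, Q, R, S, T
  1-simplices (9): PQ, PR, PS, QR, QS, QT, RS, RT, ST
  2-simplices (6): PQR, PQS, PRS, QRT, QST, RST

giving chain groups C_0 ≅ Z^5, C_1 ≅ Z^9, C_2 ≅ Z^6.

The boundary map ∂_1: C_1 → C_0 maps an edge to its endpoints' difference, ∂[p,q] = q − p.
This gives a 5×9 integer matrix of rank 4; reducing to Smith normal form yields diagonal entries (1,1,1,1).

∂_2: C_2 → C_1 acts by ∂[p,q,r] = [q,r] − [p,r] + [p,q]. For instance
  ∂PRS = RS − PS + PR,
  ∂PQS = QS − PS + PQ.
The resulting 9×6 matrix has rank 5, and its Smith normal form has invariant factors (1,1,1,1,1).

Now H_k = ker ∂_k / im ∂_{k+1}, so:

  H_0: rank C_0 − rank ∂_1 = 5 − 4 = 1, and the invariant factors of ∂_1 are all 1, so H_0 ≅ Z.
  H_1: rank ker ∂_1 − rank ∂_2 = (9 − 4) − 5 = 0, and the invariant factors of ∂_2 are all 1, so H_1 ≅ 0.
  H_2: rank ker ∂_2 − rank ∂_3 = (6 − 5) − 0 = 1, and there is no ∂_3, so H_2 ≅ Z.

(K is a triangulation of the 2-sphere S^2.)

Hence the Betti numbers are b_0 = 1, b_1 = 0, b_2 = 1.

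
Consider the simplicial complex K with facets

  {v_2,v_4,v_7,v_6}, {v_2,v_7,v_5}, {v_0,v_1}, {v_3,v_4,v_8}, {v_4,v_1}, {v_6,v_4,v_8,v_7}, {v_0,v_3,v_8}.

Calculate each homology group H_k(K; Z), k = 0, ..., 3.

Take the total order v_0 < v_1 < v_2 < v_3 < v_4 < v_5 < v_6 < v_7 < v_8 on the vertex set. Then K (dimension 3) consists of the simplices:

  0-simplices (9): [v_0], [v_1], [v_2], [v_3], [v_4], [v_5], [v_6], [v_7], [v_8]
  1-simplices (17): (17 of them)
  2-simplices (10): [v_0,v_3,v_8], [v_2,v_4,v_6], [v_2,v_4,v_7], [v_2,v_5,v_7], [v_2,v_6,v_7], [v_3,v_4,v_8], [v_4,v_6,v_7], [v_4,v_6,v_8], [v_4,v_7,v_8], [v_6,v_7,v_8]
  3-simplices (2): [v_2,v_4,v_6,v_7], [v_4,v_6,v_7,v_8]

so the chain groups are C_0 ≅ Z^9, C_1 ≅ Z^17, C_2 ≅ Z^10, C_3 ≅ Z^2.

Boundary ∂_1: C_1 → C_0 is given by ∂[p,q] = [q] − [p].
The resulting 9×17 matrix has rank 8, and its Smith normal form has invariant factors (1,1,1,1,1,1,1,1).

Boundary ∂_2: C_2 → C_1 maps a triangle to the signed sum of its edges. For instance
  ∂[v_2,v_6,v_7] = [v_6,v_7] − [v_2,v_7] + [v_2,v_6],
  ∂[v_2,v_4,v_6] = [v_4,v_6] − [v_2,v_6] + [v_2,v_4].
As a 17×10 matrix over Z this has rank 8, with invariant factors (1,1,1,1,1,1,1,1).

The boundary map ∂_3: C_3 → C_2 sends each 3-simplex σ to the alternating sum Σ_i (−1)^i (σ with its i-th vertex removed). For instance
  ∂[v_4,v_6,v_7,v_8] = [v_6,v_7,v_8] − [v_4,v_7,v_8] + [v_4,v_6,v_8] − [v_4,v_6,v_7],
  ∂[v_2,v_4,v_6,v_7] = [v_4,v_6,v_7] − [v_2,v_6,v_7] + [v_2,v_4,v_7] − [v_2,v_4,v_6].
The resulting 10×2 matrix has rank 2, and its Smith normal form has invariant factors (1,1).

From H_k ≅ ker(∂_k) / im(∂_{k+1}) we obtain:

  H_0: rank C_0 − rank ∂_1 = 9 − 8 = 1, and the invariant factors of ∂_1 are all 1, so H_0 = Z.
  H_1: rank ker ∂_1 − rank ∂_2 = (17 − 8) − 8 = 1, and the invariant factors of ∂_2 are all 1, so H_1 = Z.
  H_2: rank ker ∂_2 − rank ∂_3 = (10 − 8) − 2 = 0, and the invariant factors of ∂_3 are all 1, so H_2 = 0.
  H_3: rank ker ∂_3 − rank ∂_4 = (2 − 2) − 0 = 0, and there is no ∂_4, so H_3 = 0.

H_0 = Z,  H_1 = Z,  H_2 = 0,  H_3 = 0.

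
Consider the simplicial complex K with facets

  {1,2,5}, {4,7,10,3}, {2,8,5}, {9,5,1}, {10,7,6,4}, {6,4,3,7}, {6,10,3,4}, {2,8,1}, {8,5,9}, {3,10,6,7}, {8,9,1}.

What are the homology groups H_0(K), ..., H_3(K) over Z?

K has 10 vertices, 19 edges, 16 triangles, 5 3-simplices.
rank ∂_0 = 0, rank ∂_1 = 8 ⇒ b_0 = 10 − 0 − 8 = 2; all invariant factors of ∂_1 are 1 so no torsion. So H_0 = Z^2.
rank ∂_1 = 8, rank ∂_2 = 11 ⇒ b_1 = 19 − 8 − 11 = 0; all invariant factors of ∂_2 are 1 so no torsion. So H_1 = 0.
rank ∂_2 = 11, rank ∂_3 = 4 ⇒ b_2 = 16 − 11 − 4 = 1; all invariant factors of ∂_3 are 1 so no torsion. So H_2 = Z.
rank ∂_3 = 4, rank ∂_4 = 0 ⇒ b_3 = 5 − 4 − 0 = 1. So H_3 = Z.

H_0 = Z^2,  H_1 = 0,  H_2 = Z,  H_3 = Z.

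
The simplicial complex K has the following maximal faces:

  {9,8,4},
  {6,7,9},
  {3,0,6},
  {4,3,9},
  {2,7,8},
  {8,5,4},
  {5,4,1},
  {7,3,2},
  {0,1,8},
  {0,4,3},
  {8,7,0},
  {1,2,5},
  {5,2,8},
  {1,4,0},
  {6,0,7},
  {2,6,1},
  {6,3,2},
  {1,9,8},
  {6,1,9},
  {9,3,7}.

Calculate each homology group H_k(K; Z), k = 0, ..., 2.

H_0 = Z,  H_1 = Z ⊕ Z_2,  H_2 = 0.

Fix the vertex order 0 < 1 < 2 < 3 < 4 < 5 < 6 < 7 < 8 < 9 and write every simplex with vertices in increasing order. Then dim K = 2 and the simplices of K are:

  0-simplices (10): [0], [1], [2], [3], [4], [5], [6], [7], [8], [9]
  1-simplices (30): (30 of them)
  2-simplices (20): (20 of them)

Hence C_0 ≅ Z^10, C_1 ≅ Z^30, C_2 ≅ Z^20.

Boundary ∂_1: C_1 → C_0 sends each edge [p,q] (with p < q) to q − p.
The 10×30 boundary matrix has rank 9 and Smith normal form diag(1,1,1,1,1,1,1,1,1).

Boundary ∂_2: C_2 → C_1 maps a triangle to the signed sum of its edges. For instance
  ∂[3,7,9] = [7,9] − [3,9] + [3,7],
  ∂[0,7,8] = [7,8] − [0,8] + [0,7].
As a 30×20 matrix over Z this has rank 20, with invariant factors (1,1,1,1,1,1,1,1,1,1,1,1,1,1,1,1,1,1,1,2).

Reading off H_k = ker ∂_k / im ∂_{k+1}:

  H_0: rank C_0 − rank ∂_1 = 10 − 9 = 1, and the invariant factors of ∂_1 are all 1, so H_0 = Z.
  H_1: rank ker ∂_1 − rank ∂_2 = (30 − 9) − 20 = 1, and ∂_2 has invariant factor 2 > 1, so H_1 = Z ⊕ Z_2.
  H_2: rank ker ∂_2 − rank ∂_3 = (20 − 20) − 0 = 0, and there is no ∂_3, so H_2 = 0.

As a check, the Euler characteristic is 10 − 30 + 20 = 0, which agrees with 1 − 1 + 0 = 0.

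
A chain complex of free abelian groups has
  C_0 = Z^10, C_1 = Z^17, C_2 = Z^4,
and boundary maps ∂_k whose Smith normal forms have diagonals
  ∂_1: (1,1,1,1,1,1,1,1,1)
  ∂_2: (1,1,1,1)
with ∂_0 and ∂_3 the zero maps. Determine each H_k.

H_0: b_0 = 10 − 0 − 9 = 1; torsion from ∂_1 factors > 1: none. So H_0 ≅ Z.
H_1: b_1 = 17 − 9 − 4 = 4; torsion from ∂_2 factors > 1: none. So H_1 ≅ Z^4.
H_2: b_2 = 4 − 4 − 0 = 0; torsion from ∂_3 factors > 1: none. So H_2 ≅ 0.

H_0 ≅ Z,  H_1 ≅ Z^4,  H_2 = 0.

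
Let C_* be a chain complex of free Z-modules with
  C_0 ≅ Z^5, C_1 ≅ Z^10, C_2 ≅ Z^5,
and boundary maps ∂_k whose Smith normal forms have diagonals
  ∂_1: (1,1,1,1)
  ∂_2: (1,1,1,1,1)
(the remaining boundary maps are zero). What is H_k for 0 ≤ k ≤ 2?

H_0 ≅ Z,  H_1 ≅ Z,  H_2 = 0.

H_0: b_0 = 5 − 0 − 4 = 1; torsion from ∂_1 factors > 1: none. So H_0 ≅ Z.
H_1: b_1 = 10 − 4 − 5 = 1; torsion from ∂_2 factors > 1: none. So H_1 ≅ Z.
H_2: b_2 = 5 − 5 − 0 = 0; torsion from ∂_3 factors > 1: none. So H_2 ≅ 0.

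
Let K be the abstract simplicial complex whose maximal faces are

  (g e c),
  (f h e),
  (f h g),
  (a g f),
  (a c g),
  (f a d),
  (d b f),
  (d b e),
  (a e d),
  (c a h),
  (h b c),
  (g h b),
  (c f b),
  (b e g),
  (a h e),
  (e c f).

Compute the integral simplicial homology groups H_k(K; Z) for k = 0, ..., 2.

H_0 ≅ Z,  H_1 ≅ Z^2,  H_2 ≅ Z.

Order the vertices as a < b < c < d < e < f < g < h. Listing each simplex with vertices in this order, K has dimension 2 with simplices:

  0-simplices (8): a, b, c, d, e, f, g, h
  1-simplices (24): ac, ad, ae, af, ag, ah, bc, bd, be, bf, bg, bh, ce, cf, cg, ch, de, df, ef, eg, eh, fg, fh, gh
  2-simplices (16): acg, ach, ade, adf, aeh, afg, bcf, bch, bde, bdf, beg, bgh, cef, ceg, efh, fgh

Hence C_0 ≅ Z^8, C_1 ≅ Z^24, C_2 ≅ Z^16.

∂_1: C_1 → C_0 sends each edge [p,q] (with p < q) to q − p.
As a 8×24 matrix over Z this has rank 7, with invariant factors (1,1,1,1,1,1,1).

The boundary map ∂_2: C_2 → C_1 maps a triangle to the signed sum of its edges. For instance
  ∂adf = df − af + ad,
  ∂bch = ch − bh + bc.
The resulting 24×16 matrix has rank 15, and its Smith normal form has invariant factors (1,1,1,1,1,1,1,1,1,1,1,1,1,1,1).

From H_k ≅ ker(∂_k) / im(∂_{k+1}) we obtain:

  H_0: rank C_0 − rank ∂_1 = 8 − 7 = 1, and the invariant factors of ∂_1 are all 1, so H_0 = Z.
  H_1: rank ker ∂_1 − rank ∂_2 = (24 − 7) − 15 = 2, and the invariant factors of ∂_2 are all 1, so H_1 = Z^2.
  H_2: rank ker ∂_2 − rank ∂_3 = (16 − 15) − 0 = 1, and there is no ∂_3, so H_2 = Z.

As a check, the Euler characteristic is 8 − 24 + 16 = 0, which agrees with 1 − 2 + 1 = 0.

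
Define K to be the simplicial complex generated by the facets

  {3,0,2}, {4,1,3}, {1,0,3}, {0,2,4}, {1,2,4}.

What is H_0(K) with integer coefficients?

H_0 ≅ Z.

We work with the vertex ordering 0 < 1 < 2 < 3 < 4. The simplices of K, each written with vertices in increasing order, are:

  0-simplices (5): [0], [1], [2], [3], [4]
  1-simplices (10): [0,1], [0,2], [0,3], [0,4], [1,2], [1,3], [1,4], [2,3], [2,4], [3,4]
  2-simplices (5): [0,1,3], [0,2,3], [0,2,4], [1,2,4], [1,3,4]

so the chain groups are C_0 ≅ Z^5, C_1 ≅ Z^10, C_2 ≅ Z^5.

Boundary ∂_1: C_1 → C_0 maps an edge to its endpoints' difference, ∂[p,q] = q − p. For instance
  ∂[0,3] = [3] − [0].
As a 5×10 matrix over Z this has rank 4, with invariant factors (1,1,1,1).

∂_2: C_2 → C_1 maps a triangle to the signed sum of its edges. For instance
  ∂[0,1,3] = [1,3] − [0,3] + [0,1],
  ∂[1,3,4] = [3,4] − [1,4] + [1,3].
The resulting 10×5 matrix has rank 5, and its Smith normal form has invariant factors (1,1,1,1,1).

Computing H_k = (kernel of ∂_k) / (image of ∂_{k+1}):

  H_0: rank C_0 − rank ∂_1 = 5 − 4 = 1, and the invariant factors of ∂_1 are all 1, so H_0 = Z.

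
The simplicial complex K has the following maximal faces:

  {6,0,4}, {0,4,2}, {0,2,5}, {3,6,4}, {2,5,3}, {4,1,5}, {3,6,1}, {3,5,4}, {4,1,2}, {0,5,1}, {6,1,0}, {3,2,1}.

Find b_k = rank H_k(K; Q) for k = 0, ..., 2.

Fix the vertex order 0 < 1 < 2 < 3 < 4 < 5 < 6 and write every simplex with vertices in increasing order. Then dim K = 2 and the simplices of K are:

  0-simplices (7): [0], [1], [2], [3], [4], [5], [6]
  1-simplices (18): [0,1], [0,2], [0,4], [0,5], [0,6], [1,2], [1,3], [1,4], [1,5], [1,6], [2,3], [2,4], [2,5], [3,4], [3,5], [3,6], [4,5], [4,6]
  2-simplices (12): [0,1,5], [0,1,6], [0,2,4], [0,2,5], [0,4,6], [1,2,3], [1,2,4], [1,3,6], [1,4,5], [2,3,5], [3,4,5], [3,4,6]

so the chain groups are C_0 ≅ Z^7, C_1 ≅ Z^18, C_2 ≅ Z^12.

∂_1: C_1 → C_0 sends each edge [p,q] (with p < q) to q − p. For instance
  ∂[3,5] = [5] − [3].
The 7×18 boundary matrix has rank 6 and Smith normal form diag(1,1,1,1,1,1).

Boundary ∂_2: C_2 → C_1 maps a triangle to the signed sum of its edges. For instance
  ∂[0,4,6] = [4,6] − [0,6] + [0,4],
  ∂[1,4,5] = [4,5] − [1,5] + [1,4].
The 18×12 boundary matrix has rank 12 and Smith normal form diag(1,1,1,1,1,1,1,1,1,1,1,2).

Reading off H_k = ker ∂_k / im ∂_{k+1}:

  H_0: rank C_0 − rank ∂_1 = 7 − 6 = 1, and the invariant factors of ∂_1 are all 1, so H_0 ≅ Z.
  H_1: rank ker ∂_1 − rank ∂_2 = (18 − 6) − 12 = 0, and ∂_2 has invariant factor 2 > 1, so H_1 ≅ Z/2.
  H_2: rank ker ∂_2 − rank ∂_3 = (12 − 12) − 0 = 0, and there is no ∂_3, so H_2 ≅ 0.

As a check, the Euler characteristic is 7 − 18 + 12 = 1, which agrees with 1 − 0 + 0 = 1.

Hence the Betti numbers are b_0 = 1, b_1 = 0, b_2 = 0.

b_0 = 1, b_1 = 0, b_2 = 0.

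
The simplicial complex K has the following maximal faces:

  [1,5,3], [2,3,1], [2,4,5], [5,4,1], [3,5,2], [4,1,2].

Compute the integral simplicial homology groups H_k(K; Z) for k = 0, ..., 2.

K has 5 vertices, 9 edges, 6 triangles.
rank ∂_0 = 0, rank ∂_1 = 4 ⇒ b_0 = 5 − 0 − 4 = 1; all invariant factors of ∂_1 are 1 so no torsion. So H_0 ≅ Z.
rank ∂_1 = 4, rank ∂_2 = 5 ⇒ b_1 = 9 − 4 − 5 = 0; all invariant factors of ∂_2 are 1 so no torsion. So H_1 ≅ 0.
rank ∂_2 = 5, rank ∂_3 = 0 ⇒ b_2 = 6 − 5 − 0 = 1. So H_2 ≅ Z.

H_0 ≅ Z,  H_1 = 0,  H_2 ≅ Z.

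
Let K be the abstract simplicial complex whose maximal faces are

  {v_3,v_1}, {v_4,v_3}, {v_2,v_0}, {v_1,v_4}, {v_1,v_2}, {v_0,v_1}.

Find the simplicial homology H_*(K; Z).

K has 5 vertices, 6 edges.
rank ∂_0 = 0, rank ∂_1 = 4 ⇒ b_0 = 5 − 0 − 4 = 1; all invariant factors of ∂_1 are 1 so no torsion. So H_0 ≅ Z.
rank ∂_1 = 4, rank ∂_2 = 0 ⇒ b_1 = 6 − 4 − 0 = 2. So H_1 ≅ Z^2.

H_0 = Z,  H_1 = Z^2.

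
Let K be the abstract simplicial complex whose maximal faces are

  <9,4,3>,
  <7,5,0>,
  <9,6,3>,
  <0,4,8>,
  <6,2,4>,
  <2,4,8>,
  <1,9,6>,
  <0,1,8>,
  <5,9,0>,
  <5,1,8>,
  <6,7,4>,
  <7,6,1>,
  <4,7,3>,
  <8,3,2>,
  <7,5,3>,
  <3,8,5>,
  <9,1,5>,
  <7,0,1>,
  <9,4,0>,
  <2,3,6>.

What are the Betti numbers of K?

We work with the vertex ordering 0 < 1 < 2 < 3 < 4 < 5 < 6 < 7 < 8 < 9. The simplices of K, each written with vertices in increasing order, are:

  0-simplices (10): [0], [1], [2], [3], [4], [5], [6], [7], [8], [9]
  1-simplices (30): (30 of them)
  2-simplices (20): (20 of them)

Hence C_0 ≅ Z^10, C_1 ≅ Z^30, C_2 ≅ Z^20.

∂_1: C_1 → C_0 is given by ∂[p,q] = [q] − [p]. For instance
  ∂[2,6] = [6] − [2].
As a 10×30 matrix over Z this has rank 9, with invariant factors (1,1,1,1,1,1,1,1,1).

∂_2: C_2 → C_1 acts by ∂[p,q,r] = [q,r] − [p,r] + [p,q]. For instance
  ∂[3,5,7] = [5,7] − [3,7] + [3,5],
  ∂[3,4,7] = [4,7] − [3,7] + [3,4].
The resulting 30×20 matrix has rank 20, and its Smith normal form has invariant factors (1,1,1,1,1,1,1,1,1,1,1,1,1,1,1,1,1,1,1,2).

From H_k ≅ ker(∂_k) / im(∂_{k+1}) we obtain:

  H_0: rank C_0 − rank ∂_1 = 10 − 9 = 1, and the invariant factors of ∂_1 are all 1, so H_0 = Z.
  H_1: rank ker ∂_1 − rank ∂_2 = (30 − 9) − 20 = 1, and ∂_2 has invariant factor 2 > 1, so H_1 = Z ⊕ Z/2Z.
  H_2: rank ker ∂_2 − rank ∂_3 = (20 − 20) − 0 = 0, and there is no ∂_3, so H_2 = 0.

Hence the Betti numbers are b_0 = 1, b_1 = 1, b_2 = 0.

b_0 = 1, b_1 = 1, b_2 = 0.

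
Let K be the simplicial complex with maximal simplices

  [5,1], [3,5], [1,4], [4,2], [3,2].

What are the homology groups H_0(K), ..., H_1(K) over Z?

We work with the vertex ordering 1 < 2 < 3 < 4 < 5. The simplices of K, each written with vertices in increasing order, are:

  0-simplices (5): [1], [2], [3], [4], [5]
  1-simplices (5): [1,4], [1,5], [2,3], [2,4], [3,5]

giving chain groups C_0 ≅ Z^5, C_1 ≅ Z^5.

Boundary ∂_1: C_1 → C_0 sends each edge [p,q] (with p < q) to q − p.
The resulting 5×5 matrix has rank 4, and its Smith normal form has invariant factors (1,1,1,1).

From H_k ≅ ker(∂_k) / im(∂_{k+1}) we obtain:

  H_0: rank C_0 − rank ∂_1 = 5 − 4 = 1, and the invariant factors of ∂_1 are all 1, so H_0 = Z.
  H_1: rank ker ∂_1 − rank ∂_2 = (5 − 4) − 0 = 1, and there is no ∂_2, so H_1 = Z.

As a check, the Euler characteristic is 5 − 5 = 0, which agrees with 1 − 1 = 0.

H_0 = Z,  H_1 = Z.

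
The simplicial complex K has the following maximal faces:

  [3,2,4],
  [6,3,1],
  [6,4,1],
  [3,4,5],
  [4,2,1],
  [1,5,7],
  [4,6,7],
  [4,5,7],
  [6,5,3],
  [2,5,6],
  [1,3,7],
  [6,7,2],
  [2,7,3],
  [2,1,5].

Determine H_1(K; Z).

We work with the vertex ordering 1 < 2 < 3 < 4 < 5 < 6 < 7. The simplices of K, each written with vertices in increasing order, are:

  0-simplices (7): [1], [2], [3], [4], [5], [6], [7]
  1-simplices (21): [1,2], [1,3], [1,4], [1,5], [1,6], [1,7], [2,3], [2,4], [2,5], [2,6], [2,7], [3,4], [3,5], [3,6], [3,7], [4,5], [4,6], [4,7], [5,6], [5,7], [6,7]
  2-simplices (14): [1,2,4], [1,2,5], [1,3,6], [1,3,7], [1,4,6], [1,5,7], [2,3,4], [2,3,7], [2,5,6], [2,6,7], [3,4,5], [3,5,6], [4,5,7], [4,6,7]

so the chain groups are C_0 ≅ Z^7, C_1 ≅ Z^21, C_2 ≅ Z^14.

∂_1: C_1 → C_0 is given by ∂[p,q] = [q] − [p]. For instance
  ∂[1,5] = [5] − [1].
As a 7×21 matrix over Z this has rank 6, with invariant factors (1,1,1,1,1,1).

The boundary map ∂_2: C_2 → C_1 maps a triangle to the signed sum of its edges. For instance
  ∂[2,3,7] = [3,7] − [2,7] + [2,3],
  ∂[1,3,7] = [3,7] − [1,7] + [1,3].
As a 21×14 matrix over Z this has rank 13, with invariant factors (1,1,1,1,1,1,1,1,1,1,1,1,1).

From H_k ≅ ker(∂_k) / im(∂_{k+1}) we obtain:

  H_1: rank ker ∂_1 − rank ∂_2 = (21 − 6) − 13 = 2, and the invariant factors of ∂_2 are all 1, so H_1 ≅ Z^2.

H_1 = Z^2.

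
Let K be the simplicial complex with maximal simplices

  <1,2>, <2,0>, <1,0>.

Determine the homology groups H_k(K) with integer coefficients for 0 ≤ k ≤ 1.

Take the total order 0 < 1 < 2 on the vertex set. Then K (dimension 1) consists of the simplices:

  0-simplices (3): [0], [1], [2]
  1-simplices (3): [0,1], [0,2], [1,2]

so the chain groups are C_0 ≅ Z^3, C_1 ≅ Z^3.

Boundary ∂_1: C_1 → C_0 sends each edge [p,q] (with p < q) to q − p. For instance
  ∂[0,1] = [1] − [0].
As a 3×3 matrix over Z this has rank 2, with invariant factors (1,1).

Computing H_k = (kernel of ∂_k) / (image of ∂_{k+1}):

  H_0: rank C_0 − rank ∂_1 = 3 − 2 = 1, and the invariant factors of ∂_1 are all 1, so H_0 ≅ Z.
  H_1: rank ker ∂_1 − rank ∂_2 = (3 − 2) − 0 = 1, and there is no ∂_2, so H_1 ≅ Z.

As a check, the Euler characteristic is 3 − 3 = 0, which agrees with 1 − 1 = 0.
(K is a triangulation of the circle S^1.)

H_0 = Z,  H_1 = Z.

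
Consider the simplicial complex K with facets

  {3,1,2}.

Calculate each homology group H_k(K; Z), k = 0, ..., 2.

H_0 = Z,  H_1 = 0,  H_2 = 0.

Order the vertices as 1 < 2 < 3. Listing each simplex with vertices in this order, K has dimension 2 with simplices:

  0-simplices (3): [1], [2], [3]
  1-simplices (3): [1,2], [1,3], [2,3]
  2-simplices (1): [1,2,3]

giving chain groups C_0 ≅ Z^3, C_1 ≅ Z^3, C_2 ≅ Z^1.

The boundary map ∂_1: C_1 → C_0 sends each edge [p,q] (with p < q) to q − p.
As a 3×3 matrix over Z this has rank 2, with invariant factors (1,1).

Boundary ∂_2: C_2 → C_1 acts by ∂[p,q,r] = [q,r] − [p,r] + [p,q]. For instance
  ∂[1,2,3] = [2,3] − [1,3] + [1,2].
The 3×1 boundary matrix has rank 1 and Smith normal form diag(1).

Reading off H_k = ker ∂_k / im ∂_{k+1}:

  H_0: rank C_0 − rank ∂_1 = 3 − 2 = 1, and the invariant factors of ∂_1 are all 1, so H_0 = Z.
  H_1: rank ker ∂_1 − rank ∂_2 = (3 − 2) − 1 = 0, and the invariant factors of ∂_2 are all 1, so H_1 = 0.
  H_2: rank ker ∂_2 − rank ∂_3 = (1 − 1) − 0 = 0, and there is no ∂_3, so H_2 = 0.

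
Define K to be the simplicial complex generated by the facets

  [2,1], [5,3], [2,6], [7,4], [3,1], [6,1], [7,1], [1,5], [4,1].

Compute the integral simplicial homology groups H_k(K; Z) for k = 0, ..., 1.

We work with the vertex ordering 1 < 2 < 3 < 4 < 5 < 6 < 7. The simplices of K, each written with vertices in increasing order, are:

  0-simplices (7): [1], [2], [3], [4], [5], [6], [7]
  1-simplices (9): [1,2], [1,3], [1,4], [1,5], [1,6], [1,7], [2,6], [3,5], [4,7]

Hence C_0 ≅ Z^7, C_1 ≅ Z^9.

∂_1: C_1 → C_0 maps an edge to its endpoints' difference, ∂[p,q] = q − p. For instance
  ∂[1,7] = [7] − [1].
This gives a 7×9 integer matrix of rank 6; reducing to Smith normal form yields diagonal entries (1,1,1,1,1,1).

Computing H_k = (kernel of ∂_k) / (image of ∂_{k+1}):

  H_0: rank C_0 − rank ∂_1 = 7 − 6 = 1, and the invariant factors of ∂_1 are all 1, so H_0 = Z.
  H_1: rank ker ∂_1 − rank ∂_2 = (9 − 6) − 0 = 3, and there is no ∂_2, so H_1 = Z^3.

H_0 = Z,  H_1 = Z^3.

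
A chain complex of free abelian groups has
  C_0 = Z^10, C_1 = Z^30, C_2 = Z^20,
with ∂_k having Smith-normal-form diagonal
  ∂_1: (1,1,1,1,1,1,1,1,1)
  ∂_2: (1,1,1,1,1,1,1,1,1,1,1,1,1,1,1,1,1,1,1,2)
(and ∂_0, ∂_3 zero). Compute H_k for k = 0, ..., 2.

H_0 ≅ Z,  H_1 ≅ Z ⊕ Z/2Z,  H_2 = 0.

H_0: b_0 = 10 − 0 − 9 = 1; torsion from ∂_1 factors > 1: none. So H_0 ≅ Z.
H_1: b_1 = 30 − 9 − 20 = 1; torsion from ∂_2 factors > 1: [2]. So H_1 ≅ Z ⊕ Z/2Z.
H_2: b_2 = 20 − 20 − 0 = 0; torsion from ∂_3 factors > 1: none. So H_2 ≅ 0.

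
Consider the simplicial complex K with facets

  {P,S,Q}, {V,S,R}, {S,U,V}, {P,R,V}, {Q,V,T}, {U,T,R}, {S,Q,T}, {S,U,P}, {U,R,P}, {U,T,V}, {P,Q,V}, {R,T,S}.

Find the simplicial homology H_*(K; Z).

Order the vertices as P < Q < R < S < T < U < V. Listing each simplex with vertices in this order, K has dimension 2 with simplices:

  0-simplices (7): P, Q, R, S, T, U, V
  1-simplices (18): PQ, PR, PS, PU, PV, QS, QT, QV, RS, RT, RU, RV, ST, SU, SV, TU, TV, UV
  2-simplices (12): PQS, PQV, PRU, PRV, PSU, QST, QTV, RST, RSV, RTU, SUV, TUV

Hence C_0 ≅ Z^7, C_1 ≅ Z^18, C_2 ≅ Z^12.

Boundary ∂_1: C_1 → C_0 is given by ∂[p,q] = [q] − [p]. For instance
  ∂RS = S − R.
The 7×18 boundary matrix has rank 6 and Smith normal form diag(1,1,1,1,1,1).

∂_2: C_2 → C_1 sends each 2-simplex [p,q,r] to [q,r] − [p,r] + [p,q]. For instance
  ∂PSU = SU − PU + PS,
  ∂RST = ST − RT + RS.
The 18×12 boundary matrix has rank 12 and Smith normal form diag(1,1,1,1,1,1,1,1,1,1,1,2).

Computing H_k = (kernel of ∂_k) / (image of ∂_{k+1}):

  H_0: rank C_0 − rank ∂_1 = 7 − 6 = 1, and the invariant factors of ∂_1 are all 1, so H_0 ≅ Z.
  H_1: rank ker ∂_1 − rank ∂_2 = (18 − 6) − 12 = 0, and ∂_2 has invariant factor 2 > 1, so H_1 ≅ Z/2.
  H_2: rank ker ∂_2 − rank ∂_3 = (12 − 12) − 0 = 0, and there is no ∂_3, so H_2 ≅ 0.

H_0 = Z,  H_1 = Z/2,  H_2 = 0.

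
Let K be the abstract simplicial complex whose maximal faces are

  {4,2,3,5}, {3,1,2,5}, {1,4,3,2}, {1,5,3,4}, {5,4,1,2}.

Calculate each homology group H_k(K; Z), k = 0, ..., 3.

Order the vertices as 1 < 2 < 3 < 4 < 5. Listing each simplex with vertices in this order, K has dimension 3 with simplices:

  0-simplices (5): [1], [2], [3], [4], [5]
  1-simplices (10): [1,2], [1,3], [1,4], [1,5], [2,3], [2,4], [2,5], [3,4], [3,5], [4,5]
  2-simplices (10): [1,2,3], [1,2,4], [1,2,5], [1,3,4], [1,3,5], [1,4,5], [2,3,4], [2,3,5], [2,4,5], [3,4,5]
  3-simplices (5): [1,2,3,4], [1,2,3,5], [1,2,4,5], [1,3,4,5], [2,3,4,5]

so the chain groups are C_0 ≅ Z^5, C_1 ≅ Z^10, C_2 ≅ Z^10, C_3 ≅ Z^5.

∂_1: C_1 → C_0 is given by ∂[p,q] = [q] − [p].
This gives a 5×10 integer matrix of rank 4; reducing to Smith normal form yields diagonal entries (1,1,1,1).

The boundary map ∂_2: C_2 → C_1 acts by ∂[p,q,r] = [q,r] − [p,r] + [p,q]. For instance
  ∂[1,2,4] = [2,4] − [1,4] + [1,2],
  ∂[2,3,5] = [3,5] − [2,5] + [2,3].
The 10×10 boundary matrix has rank 6 and Smith normal form diag(1,1,1,1,1,1).

Boundary ∂_3: C_3 → C_2 sends each 3-simplex σ to the alternating sum Σ_i (−1)^i (σ with its i-th vertex removed). For instance
  ∂[2,3,4,5] = [3,4,5] − [2,4,5] + [2,3,5] − [2,3,4],
  ∂[1,2,3,5] = [2,3,5] − [1,3,5] + [1,2,5] − [1,2,3].
As a 10×5 matrix over Z this has rank 4, with invariant factors (1,1,1,1).

Computing H_k = (kernel of ∂_k) / (image of ∂_{k+1}):

  H_0: rank C_0 − rank ∂_1 = 5 − 4 = 1, and the invariant factors of ∂_1 are all 1, so H_0 = Z.
  H_1: rank ker ∂_1 − rank ∂_2 = (10 − 4) − 6 = 0, and the invariant factors of ∂_2 are all 1, so H_1 = 0.
  H_2: rank ker ∂_2 − rank ∂_3 = (10 − 6) − 4 = 0, and the invariant factors of ∂_3 are all 1, so H_2 = 0.
  H_3: rank ker ∂_3 − rank ∂_4 = (5 − 4) − 0 = 1, and there is no ∂_4, so H_3 = Z.

As a check, the Euler characteristic is 5 − 10 + 10 − 5 = 0, which agrees with 1 − 0 + 0 − 1 = 0.
(K is a triangulation of the 3-sphere S^3.)

H_0 ≅ Z,  H_1 = 0,  H_2 = 0,  H_3 ≅ Z.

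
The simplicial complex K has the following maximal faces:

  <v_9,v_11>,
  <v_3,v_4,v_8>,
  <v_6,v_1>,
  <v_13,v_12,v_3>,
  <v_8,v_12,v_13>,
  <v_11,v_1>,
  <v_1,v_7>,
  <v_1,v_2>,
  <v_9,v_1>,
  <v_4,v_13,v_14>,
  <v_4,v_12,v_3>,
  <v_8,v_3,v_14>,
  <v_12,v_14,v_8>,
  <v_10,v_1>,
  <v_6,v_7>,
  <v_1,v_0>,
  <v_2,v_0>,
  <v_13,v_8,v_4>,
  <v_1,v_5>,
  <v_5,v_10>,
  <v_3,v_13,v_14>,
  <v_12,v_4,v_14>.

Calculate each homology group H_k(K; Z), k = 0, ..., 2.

H_0 ≅ Z^2,  H_1 ≅ Z^4 × Z/2,  H_2 = 0.

We work with the vertex ordering v_0 < v_1 < v_2 < v_3 < v_4 < v_5 < v_6 < v_7 < v_8 < v_9 < v_10 < v_11 < v_12 < v_13 < v_14. The simplices of K, each written with vertices in increasing order, are:

  0-simplices (15): [v_0], [v_1], [v_2], [v_3], [v_4], [v_5], [v_6], [v_7], [v_8], [v_9], [v_10], [v_11], [v_12], [v_13], [v_14]
  1-simplices (27): (27 of them)
  2-simplices (10): (10 of them)

so the chain groups are C_0 ≅ Z^15, C_1 ≅ Z^27, C_2 ≅ Z^10.

∂_1: C_1 → C_0 sends each edge [p,q] (with p < q) to q − p.
As a 15×27 matrix over Z this has rank 13, with invariant factors (1,1,1,1,1,1,1,1,1,1,1,1,1).

The boundary map ∂_2: C_2 → C_1 maps a triangle to the signed sum of its edges. For instance
  ∂[v_4,v_12,v_14] = [v_12,v_14] − [v_4,v_14] + [v_4,v_12],
  ∂[v_3,v_4,v_8] = [v_4,v_8] − [v_3,v_8] + [v_3,v_4].
As a 27×10 matrix over Z this has rank 10, with invariant factors (1,1,1,1,1,1,1,1,1,2).

Computing H_k = (kernel of ∂_k) / (image of ∂_{k+1}):

  H_0: rank C_0 − rank ∂_1 = 15 − 13 = 2, and the invariant factors of ∂_1 are all 1, so H_0 ≅ Z^2.
  H_1: rank ker ∂_1 − rank ∂_2 = (27 − 13) − 10 = 4, and ∂_2 has invariant factor 2 > 1, so H_1 ≅ Z^4 × Z/2.
  H_2: rank ker ∂_2 − rank ∂_3 = (10 − 10) − 0 = 0, and there is no ∂_3, so H_2 ≅ 0.

As a check, the Euler characteristic is 15 − 27 + 10 = -2, which agrees with 2 − 4 + 0 = -2.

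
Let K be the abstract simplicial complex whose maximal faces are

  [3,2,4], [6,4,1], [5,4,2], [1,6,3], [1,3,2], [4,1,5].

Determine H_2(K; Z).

K has 6 vertices, 12 edges, 6 triangles.
rank ∂_2 = 6, rank ∂_3 = 0 ⇒ b_2 = 6 − 6 − 0 = 0. So H_2 ≅ 0.

H_2 = 0.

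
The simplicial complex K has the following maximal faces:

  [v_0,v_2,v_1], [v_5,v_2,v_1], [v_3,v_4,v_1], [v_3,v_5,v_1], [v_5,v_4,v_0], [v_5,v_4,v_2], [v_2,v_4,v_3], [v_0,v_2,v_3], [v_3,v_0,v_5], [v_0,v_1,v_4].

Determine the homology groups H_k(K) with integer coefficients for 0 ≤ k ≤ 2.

H_0 = Z,  H_1 = Z/2,  H_2 = 0.

K has 6 vertices, 15 edges, 10 triangles.
rank ∂_0 = 0, rank ∂_1 = 5 ⇒ b_0 = 6 − 0 − 5 = 1; all invariant factors of ∂_1 are 1 so no torsion. So H_0 = Z.
rank ∂_1 = 5, rank ∂_2 = 10 ⇒ b_1 = 15 − 5 − 10 = 0; ∂_2 has invariant factor(s) [2] giving torsion. So H_1 = Z/2.
rank ∂_2 = 10, rank ∂_3 = 0 ⇒ b_2 = 10 − 10 − 0 = 0. So H_2 = 0.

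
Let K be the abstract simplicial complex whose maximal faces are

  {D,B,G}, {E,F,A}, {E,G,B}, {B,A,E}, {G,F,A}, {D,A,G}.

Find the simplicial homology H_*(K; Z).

We work with the vertex ordering A < B < D < E < F < G. The simplices of K, each written with vertices in increasing order, are:

  0-simplices (6): A, B, D, E, F, G
  1-simplices (12): AB, AD, AE, AF, AG, BD, BE, BG, DG, EF, EG, FG
  2-simplices (6): ABE, ADG, AEF, AFG, BDG, BEG

so the chain groups are C_0 ≅ Z^6, C_1 ≅ Z^12, C_2 ≅ Z^6.

The boundary map ∂_1: C_1 → C_0 sends each edge [p,q] (with p < q) to q − p. For instance
  ∂BE = E − B.
This gives a 6×12 integer matrix of rank 5; reducing to Smith normal form yields diagonal entries (1,1,1,1,1).

Boundary ∂_2: C_2 → C_1 sends each 2-simplex [p,q,r] to [q,r] − [p,r] + [p,q]. For instance
  ∂AFG = FG − AG + AF,
  ∂BEG = EG − BG + BE.
This gives a 12×6 integer matrix of rank 6; reducing to Smith normal form yields diagonal entries (1,1,1,1,1,1).

Now H_k = ker ∂_k / im ∂_{k+1}, so:

  H_0: rank C_0 − rank ∂_1 = 6 − 5 = 1, and the invariant factors of ∂_1 are all 1, so H_0 = Z.
  H_1: rank ker ∂_1 − rank ∂_2 = (12 − 5) − 6 = 1, and the invariant factors of ∂_2 are all 1, so H_1 = Z.
  H_2: rank ker ∂_2 − rank ∂_3 = (6 − 6) − 0 = 0, and there is no ∂_3, so H_2 = 0.

H_0 ≅ Z,  H_1 ≅ Z,  H_2 = 0.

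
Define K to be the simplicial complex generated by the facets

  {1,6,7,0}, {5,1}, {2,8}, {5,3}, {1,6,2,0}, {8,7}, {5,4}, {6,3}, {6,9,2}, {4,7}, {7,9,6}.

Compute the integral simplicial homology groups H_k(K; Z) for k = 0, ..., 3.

H_0 ≅ Z,  H_1 ≅ Z^3,  H_2 = 0,  H_3 = 0.

Take the total order 0 < 1 < 2 < 3 < 4 < 5 < 6 < 7 < 8 < 9 on the vertex set. Then K (dimension 3) consists of the simplices:

  0-simplices (10): [0], [1], [2], [3], [4], [5], [6], [7], [8], [9]
  1-simplices (19): [0,1], [0,2], [0,6], [0,7], [1,2], [1,5], [1,6], [1,7], [2,6], [2,8], [2,9], [3,5], [3,6], [4,5], [4,7], [6,7], [6,9], [7,8], [7,9]
  2-simplices (9): [0,1,2], [0,1,6], [0,1,7], [0,2,6], [0,6,7], [1,2,6], [1,6,7], [2,6,9], [6,7,9]
  3-simplices (2): [0,1,2,6], [0,1,6,7]

so the chain groups are C_0 ≅ Z^10, C_1 ≅ Z^19, C_2 ≅ Z^9, C_3 ≅ Z^2.

Boundary ∂_1: C_1 → C_0 is given by ∂[p,q] = [q] − [p]. For instance
  ∂[1,5] = [5] − [1].
As a 10×19 matrix over Z this has rank 9, with invariant factors (1,1,1,1,1,1,1,1,1).

∂_2: C_2 → C_1 sends each 2-simplex [p,q,r] to [q,r] − [p,r] + [p,q]. For instance
  ∂[0,1,6] = [1,6] − [0,6] + [0,1],
  ∂[0,6,7] = [6,7] − [0,7] + [0,6].
As a 19×9 matrix over Z this has rank 7, with invariant factors (1,1,1,1,1,1,1).

∂_3: C_3 → C_2 sends each 3-simplex σ to the alternating sum Σ_i (−1)^i (σ with its i-th vertex removed). For instance
  ∂[0,1,6,7] = [1,6,7] − [0,6,7] + [0,1,7] − [0,1,6],
  ∂[0,1,2,6] = [1,2,6] − [0,2,6] + [0,1,6] − [0,1,2].
The resulting 9×2 matrix has rank 2, and its Smith normal form has invariant factors (1,1).

Reading off H_k = ker ∂_k / im ∂_{k+1}:

  H_0: rank C_0 − rank ∂_1 = 10 − 9 = 1, and the invariant factors of ∂_1 are all 1, so H_0 ≅ Z.
  H_1: rank ker ∂_1 − rank ∂_2 = (19 − 9) − 7 = 3, and the invariant factors of ∂_2 are all 1, so H_1 ≅ Z^3.
  H_2: rank ker ∂_2 − rank ∂_3 = (9 − 7) − 2 = 0, and the invariant factors of ∂_3 are all 1, so H_2 ≅ 0.
  H_3: rank ker ∂_3 − rank ∂_4 = (2 − 2) − 0 = 0, and there is no ∂_4, so H_3 ≅ 0.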